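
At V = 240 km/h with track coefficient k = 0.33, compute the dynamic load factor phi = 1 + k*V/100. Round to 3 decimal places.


phi = 1 + k * V / 100
phi = 1 + 0.33 * 240 / 100
phi = 1 + 0.792
phi = 1.792

1.792


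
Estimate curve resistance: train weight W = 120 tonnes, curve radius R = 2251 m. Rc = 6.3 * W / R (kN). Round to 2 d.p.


Rc = 6.3 * W / R
Rc = 6.3 * 120 / 2251
Rc = 756.0 / 2251
Rc = 0.34 kN

0.34


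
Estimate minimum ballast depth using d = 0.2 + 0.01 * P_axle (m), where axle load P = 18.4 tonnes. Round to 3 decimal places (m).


d = 0.2 + 0.01 * 18.4
d = 0.2 + 0.184
d = 0.384 m

0.384


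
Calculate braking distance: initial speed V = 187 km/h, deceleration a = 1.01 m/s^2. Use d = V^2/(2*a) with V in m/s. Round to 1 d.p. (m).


Convert speed: V = 187 / 3.6 = 51.9444 m/s
V^2 = 2698.2253
d = 2698.2253 / (2 * 1.01)
d = 2698.2253 / 2.02
d = 1335.8 m

1335.8


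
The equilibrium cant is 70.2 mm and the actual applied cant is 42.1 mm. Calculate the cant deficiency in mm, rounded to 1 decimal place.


Cant deficiency = equilibrium cant - actual cant
CD = 70.2 - 42.1
CD = 28.1 mm

28.1


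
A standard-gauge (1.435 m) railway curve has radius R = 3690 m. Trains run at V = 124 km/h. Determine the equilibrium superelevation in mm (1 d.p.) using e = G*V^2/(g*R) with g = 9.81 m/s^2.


Convert speed: V = 124 / 3.6 = 34.4444 m/s
Apply formula: e = 1.435 * 34.4444^2 / (9.81 * 3690)
e = 1.435 * 1186.4198 / 36198.9
e = 0.047032 m = 47.0 mm

47.0


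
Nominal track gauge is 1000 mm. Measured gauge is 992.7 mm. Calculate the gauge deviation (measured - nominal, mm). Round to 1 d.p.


Deviation = measured - nominal
Deviation = 992.7 - 1000
Deviation = -7.3 mm

-7.3


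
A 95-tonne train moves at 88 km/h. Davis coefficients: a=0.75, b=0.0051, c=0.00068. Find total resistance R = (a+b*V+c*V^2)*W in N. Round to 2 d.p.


b*V = 0.0051 * 88 = 0.4488
c*V^2 = 0.00068 * 7744 = 5.26592
R_per_t = 0.75 + 0.4488 + 5.26592 = 6.46472 N/t
R_total = 6.46472 * 95 = 614.15 N

614.15


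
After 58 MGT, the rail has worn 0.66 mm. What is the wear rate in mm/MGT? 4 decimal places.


Wear rate = total wear / cumulative tonnage
Rate = 0.66 / 58
Rate = 0.0114 mm/MGT

0.0114


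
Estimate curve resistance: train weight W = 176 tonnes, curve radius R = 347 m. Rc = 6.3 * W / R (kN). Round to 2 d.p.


Rc = 6.3 * W / R
Rc = 6.3 * 176 / 347
Rc = 1108.8 / 347
Rc = 3.20 kN

3.20


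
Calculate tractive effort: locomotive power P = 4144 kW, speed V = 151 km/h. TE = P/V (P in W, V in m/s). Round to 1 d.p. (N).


Convert: P = 4144 kW = 4144000 W
V = 151 / 3.6 = 41.9444 m/s
TE = 4144000 / 41.9444
TE = 98797.4 N

98797.4


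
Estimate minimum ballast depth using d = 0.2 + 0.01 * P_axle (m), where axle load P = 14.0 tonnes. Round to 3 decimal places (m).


d = 0.2 + 0.01 * 14.0
d = 0.2 + 0.14
d = 0.340 m

0.340


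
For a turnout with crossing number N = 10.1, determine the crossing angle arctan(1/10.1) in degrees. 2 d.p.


1/N = 1/10.1 = 0.09901
angle = arctan(0.09901) = 0.098688 rad
angle = 0.098688 * 180/pi = 5.65 degrees

5.65


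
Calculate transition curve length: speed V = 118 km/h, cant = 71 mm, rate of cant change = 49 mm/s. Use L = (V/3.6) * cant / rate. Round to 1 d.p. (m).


Convert speed: V = 118 / 3.6 = 32.7778 m/s
L = 32.7778 * 71 / 49
L = 2327.2222 / 49
L = 47.5 m

47.5


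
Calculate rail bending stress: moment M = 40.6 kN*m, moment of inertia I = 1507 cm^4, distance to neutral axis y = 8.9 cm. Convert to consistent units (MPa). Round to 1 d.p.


Convert units:
M = 40.6 kN*m = 40600000 N*mm
y = 8.9 cm = 89 mm
I = 1507 cm^4 = 15070000 mm^4
sigma = 40600000 * 89 / 15070000
sigma = 239.8 MPa

239.8


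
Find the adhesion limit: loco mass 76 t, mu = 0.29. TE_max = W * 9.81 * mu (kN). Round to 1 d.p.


TE_max = W * g * mu
TE_max = 76 * 9.81 * 0.29
TE_max = 745.56 * 0.29
TE_max = 216.2 kN

216.2


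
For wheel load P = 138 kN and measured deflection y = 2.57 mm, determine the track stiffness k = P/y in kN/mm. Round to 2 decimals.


Track stiffness k = P / y
k = 138 / 2.57
k = 53.70 kN/mm

53.70


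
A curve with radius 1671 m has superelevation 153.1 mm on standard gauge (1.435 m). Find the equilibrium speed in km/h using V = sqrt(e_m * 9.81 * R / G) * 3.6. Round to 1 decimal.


Convert cant: e = 153.1 mm = 0.1531 m
V_ms = sqrt(0.1531 * 9.81 * 1671 / 1.435)
V_ms = sqrt(1748.915178) = 41.82 m/s
V = 41.82 * 3.6 = 150.6 km/h

150.6


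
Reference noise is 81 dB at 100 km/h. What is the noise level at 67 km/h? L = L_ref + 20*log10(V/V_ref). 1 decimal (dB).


V/V_ref = 67 / 100 = 0.67
log10(0.67) = -0.173925
20 * -0.173925 = -3.4785
L = 81 + -3.4785 = 77.5 dB

77.5


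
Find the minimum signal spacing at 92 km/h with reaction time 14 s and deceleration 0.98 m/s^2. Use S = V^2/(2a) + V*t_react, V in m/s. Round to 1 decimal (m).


V = 92 / 3.6 = 25.5556 m/s
Braking distance = 25.5556^2 / (2*0.98) = 333.2074 m
Sighting distance = 25.5556 * 14 = 357.7778 m
S = 333.2074 + 357.7778 = 691.0 m

691.0


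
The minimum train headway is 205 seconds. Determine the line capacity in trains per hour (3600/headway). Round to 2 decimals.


Capacity = 3600 / headway
Capacity = 3600 / 205
Capacity = 17.56 trains/hour

17.56


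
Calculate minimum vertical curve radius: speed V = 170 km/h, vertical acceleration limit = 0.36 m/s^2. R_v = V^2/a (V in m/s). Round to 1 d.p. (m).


Convert speed: V = 170 / 3.6 = 47.2222 m/s
V^2 = 2229.9383 m^2/s^2
R_v = 2229.9383 / 0.36
R_v = 6194.3 m

6194.3


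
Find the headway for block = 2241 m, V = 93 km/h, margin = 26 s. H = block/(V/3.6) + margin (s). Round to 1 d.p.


V = 93 / 3.6 = 25.8333 m/s
Block traversal time = 2241 / 25.8333 = 86.7484 s
Headway = 86.7484 + 26
Headway = 112.7 s

112.7


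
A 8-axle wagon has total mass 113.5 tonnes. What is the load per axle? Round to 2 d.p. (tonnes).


Load per axle = total weight / number of axles
Load = 113.5 / 8
Load = 14.19 tonnes

14.19


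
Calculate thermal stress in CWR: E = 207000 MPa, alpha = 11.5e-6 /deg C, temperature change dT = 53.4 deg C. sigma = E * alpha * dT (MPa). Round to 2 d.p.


sigma = E * alpha * dT
sigma = 207000 * 11.5e-6 * 53.4
sigma = 2.3805 * 53.4
sigma = 127.12 MPa

127.12


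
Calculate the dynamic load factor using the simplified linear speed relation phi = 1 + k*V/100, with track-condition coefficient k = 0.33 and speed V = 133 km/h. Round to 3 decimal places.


phi = 1 + k * V / 100
phi = 1 + 0.33 * 133 / 100
phi = 1 + 0.4389
phi = 1.439

1.439


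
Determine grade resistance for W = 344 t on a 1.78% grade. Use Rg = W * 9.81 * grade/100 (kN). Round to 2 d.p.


Rg = W * 9.81 * grade / 100
Rg = 344 * 9.81 * 1.78 / 100
Rg = 3374.64 * 0.0178
Rg = 60.07 kN

60.07


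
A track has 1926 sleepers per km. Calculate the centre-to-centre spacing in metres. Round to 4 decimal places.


Spacing = 1000 m / number of sleepers
Spacing = 1000 / 1926
Spacing = 0.5192 m

0.5192


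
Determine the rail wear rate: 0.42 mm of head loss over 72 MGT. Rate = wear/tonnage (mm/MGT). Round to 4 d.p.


Wear rate = total wear / cumulative tonnage
Rate = 0.42 / 72
Rate = 0.0058 mm/MGT

0.0058


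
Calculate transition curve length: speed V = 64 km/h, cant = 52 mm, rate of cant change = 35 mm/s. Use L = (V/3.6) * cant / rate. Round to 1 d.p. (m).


Convert speed: V = 64 / 3.6 = 17.7778 m/s
L = 17.7778 * 52 / 35
L = 924.4444 / 35
L = 26.4 m

26.4


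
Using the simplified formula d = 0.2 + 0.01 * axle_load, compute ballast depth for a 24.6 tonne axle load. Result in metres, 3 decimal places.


d = 0.2 + 0.01 * 24.6
d = 0.2 + 0.246
d = 0.446 m

0.446


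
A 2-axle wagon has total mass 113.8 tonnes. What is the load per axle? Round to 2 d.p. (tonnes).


Load per axle = total weight / number of axles
Load = 113.8 / 2
Load = 56.90 tonnes

56.90


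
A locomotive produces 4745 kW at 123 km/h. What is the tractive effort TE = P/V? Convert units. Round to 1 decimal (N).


Convert: P = 4745 kW = 4745000 W
V = 123 / 3.6 = 34.1667 m/s
TE = 4745000 / 34.1667
TE = 138878.0 N

138878.0


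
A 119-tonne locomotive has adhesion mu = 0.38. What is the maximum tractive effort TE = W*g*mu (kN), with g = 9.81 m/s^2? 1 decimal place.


TE_max = W * g * mu
TE_max = 119 * 9.81 * 0.38
TE_max = 1167.39 * 0.38
TE_max = 443.6 kN

443.6


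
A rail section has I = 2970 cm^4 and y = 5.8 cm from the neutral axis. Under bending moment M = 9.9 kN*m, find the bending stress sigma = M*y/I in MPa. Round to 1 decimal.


Convert units:
M = 9.9 kN*m = 9900000 N*mm
y = 5.8 cm = 58 mm
I = 2970 cm^4 = 29700000 mm^4
sigma = 9900000 * 58 / 29700000
sigma = 19.3 MPa

19.3


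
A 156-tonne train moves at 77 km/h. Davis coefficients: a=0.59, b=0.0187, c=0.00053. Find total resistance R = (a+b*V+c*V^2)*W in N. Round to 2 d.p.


b*V = 0.0187 * 77 = 1.4399
c*V^2 = 0.00053 * 5929 = 3.14237
R_per_t = 0.59 + 1.4399 + 3.14237 = 5.17227 N/t
R_total = 5.17227 * 156 = 806.87 N

806.87


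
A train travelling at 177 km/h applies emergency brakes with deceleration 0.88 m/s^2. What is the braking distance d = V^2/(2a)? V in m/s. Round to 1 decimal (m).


Convert speed: V = 177 / 3.6 = 49.1667 m/s
V^2 = 2417.3611
d = 2417.3611 / (2 * 0.88)
d = 2417.3611 / 1.76
d = 1373.5 m

1373.5


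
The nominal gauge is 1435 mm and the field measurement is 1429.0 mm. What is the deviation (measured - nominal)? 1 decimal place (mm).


Deviation = measured - nominal
Deviation = 1429.0 - 1435
Deviation = -6.0 mm

-6.0


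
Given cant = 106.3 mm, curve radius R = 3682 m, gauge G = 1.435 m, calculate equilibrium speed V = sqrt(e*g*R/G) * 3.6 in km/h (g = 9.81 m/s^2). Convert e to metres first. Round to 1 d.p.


Convert cant: e = 106.3 mm = 0.1063 m
V_ms = sqrt(0.1063 * 9.81 * 3682 / 1.435)
V_ms = sqrt(2675.679893) = 51.727 m/s
V = 51.727 * 3.6 = 186.2 km/h

186.2


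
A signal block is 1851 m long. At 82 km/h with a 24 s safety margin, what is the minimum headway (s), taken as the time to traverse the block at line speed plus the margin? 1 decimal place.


V = 82 / 3.6 = 22.7778 m/s
Block traversal time = 1851 / 22.7778 = 81.2634 s
Headway = 81.2634 + 24
Headway = 105.3 s

105.3


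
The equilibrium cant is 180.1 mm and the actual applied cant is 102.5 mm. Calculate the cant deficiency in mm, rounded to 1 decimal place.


Cant deficiency = equilibrium cant - actual cant
CD = 180.1 - 102.5
CD = 77.6 mm

77.6


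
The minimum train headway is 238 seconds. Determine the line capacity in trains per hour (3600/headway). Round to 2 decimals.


Capacity = 3600 / headway
Capacity = 3600 / 238
Capacity = 15.13 trains/hour

15.13


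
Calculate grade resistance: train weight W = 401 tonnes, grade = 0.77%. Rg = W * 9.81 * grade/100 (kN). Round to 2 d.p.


Rg = W * 9.81 * grade / 100
Rg = 401 * 9.81 * 0.77 / 100
Rg = 3933.81 * 0.0077
Rg = 30.29 kN

30.29


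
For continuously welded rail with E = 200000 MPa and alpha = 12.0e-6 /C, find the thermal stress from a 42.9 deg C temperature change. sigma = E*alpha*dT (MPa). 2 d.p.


sigma = E * alpha * dT
sigma = 200000 * 12.0e-6 * 42.9
sigma = 2.4 * 42.9
sigma = 102.96 MPa

102.96


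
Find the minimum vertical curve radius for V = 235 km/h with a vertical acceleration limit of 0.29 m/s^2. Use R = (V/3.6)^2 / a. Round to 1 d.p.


Convert speed: V = 235 / 3.6 = 65.2778 m/s
V^2 = 4261.1883 m^2/s^2
R_v = 4261.1883 / 0.29
R_v = 14693.8 m

14693.8


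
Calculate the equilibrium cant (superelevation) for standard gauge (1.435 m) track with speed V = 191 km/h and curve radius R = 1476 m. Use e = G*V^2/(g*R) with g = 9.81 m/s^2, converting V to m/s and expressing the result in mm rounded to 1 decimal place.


Convert speed: V = 191 / 3.6 = 53.0556 m/s
Apply formula: e = 1.435 * 53.0556^2 / (9.81 * 1476)
e = 1.435 * 2814.892 / 14479.56
e = 0.27897 m = 279.0 mm

279.0


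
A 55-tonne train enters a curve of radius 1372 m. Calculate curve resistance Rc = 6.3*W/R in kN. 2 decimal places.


Rc = 6.3 * W / R
Rc = 6.3 * 55 / 1372
Rc = 346.5 / 1372
Rc = 0.25 kN

0.25


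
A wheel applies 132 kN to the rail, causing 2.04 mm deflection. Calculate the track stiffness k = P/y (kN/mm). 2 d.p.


Track stiffness k = P / y
k = 132 / 2.04
k = 64.71 kN/mm

64.71


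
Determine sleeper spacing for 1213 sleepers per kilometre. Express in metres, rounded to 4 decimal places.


Spacing = 1000 m / number of sleepers
Spacing = 1000 / 1213
Spacing = 0.8244 m

0.8244


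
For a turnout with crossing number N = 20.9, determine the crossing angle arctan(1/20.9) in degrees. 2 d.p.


1/N = 1/20.9 = 0.047847
angle = arctan(0.047847) = 0.04781 rad
angle = 0.04781 * 180/pi = 2.74 degrees

2.74


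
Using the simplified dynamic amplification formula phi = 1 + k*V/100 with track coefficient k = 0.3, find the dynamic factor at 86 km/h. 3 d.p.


phi = 1 + k * V / 100
phi = 1 + 0.3 * 86 / 100
phi = 1 + 0.258
phi = 1.258

1.258


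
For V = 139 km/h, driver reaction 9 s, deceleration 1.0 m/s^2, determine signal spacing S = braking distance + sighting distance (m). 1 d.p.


V = 139 / 3.6 = 38.6111 m/s
Braking distance = 38.6111^2 / (2*1.0) = 745.409 m
Sighting distance = 38.6111 * 9 = 347.5 m
S = 745.409 + 347.5 = 1092.9 m

1092.9


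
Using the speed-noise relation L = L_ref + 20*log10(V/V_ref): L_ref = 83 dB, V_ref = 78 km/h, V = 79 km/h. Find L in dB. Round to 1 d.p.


V/V_ref = 79 / 78 = 1.012821
log10(1.012821) = 0.005532
20 * 0.005532 = 0.1106
L = 83 + 0.1106 = 83.1 dB

83.1


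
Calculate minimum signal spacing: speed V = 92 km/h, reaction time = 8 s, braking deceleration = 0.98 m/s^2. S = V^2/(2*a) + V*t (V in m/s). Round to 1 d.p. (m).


V = 92 / 3.6 = 25.5556 m/s
Braking distance = 25.5556^2 / (2*0.98) = 333.2074 m
Sighting distance = 25.5556 * 8 = 204.4444 m
S = 333.2074 + 204.4444 = 537.7 m

537.7


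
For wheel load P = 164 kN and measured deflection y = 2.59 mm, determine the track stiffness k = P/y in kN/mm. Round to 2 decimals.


Track stiffness k = P / y
k = 164 / 2.59
k = 63.32 kN/mm

63.32


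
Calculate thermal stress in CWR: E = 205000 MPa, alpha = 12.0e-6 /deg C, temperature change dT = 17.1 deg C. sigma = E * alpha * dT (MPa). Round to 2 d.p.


sigma = E * alpha * dT
sigma = 205000 * 12.0e-6 * 17.1
sigma = 2.46 * 17.1
sigma = 42.07 MPa

42.07


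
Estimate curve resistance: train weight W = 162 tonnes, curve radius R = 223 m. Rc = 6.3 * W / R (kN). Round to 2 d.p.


Rc = 6.3 * W / R
Rc = 6.3 * 162 / 223
Rc = 1020.6 / 223
Rc = 4.58 kN

4.58


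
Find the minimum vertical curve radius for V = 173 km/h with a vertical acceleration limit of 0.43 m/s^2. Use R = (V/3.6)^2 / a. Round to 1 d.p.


Convert speed: V = 173 / 3.6 = 48.0556 m/s
V^2 = 2309.3364 m^2/s^2
R_v = 2309.3364 / 0.43
R_v = 5370.5 m

5370.5


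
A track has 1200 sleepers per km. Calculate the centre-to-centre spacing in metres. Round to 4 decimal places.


Spacing = 1000 m / number of sleepers
Spacing = 1000 / 1200
Spacing = 0.8333 m

0.8333


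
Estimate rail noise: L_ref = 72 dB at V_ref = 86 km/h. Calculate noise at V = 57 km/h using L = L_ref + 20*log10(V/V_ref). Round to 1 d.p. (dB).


V/V_ref = 57 / 86 = 0.662791
log10(0.662791) = -0.178624
20 * -0.178624 = -3.5725
L = 72 + -3.5725 = 68.4 dB

68.4


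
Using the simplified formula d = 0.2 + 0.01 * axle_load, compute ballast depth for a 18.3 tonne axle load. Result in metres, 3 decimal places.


d = 0.2 + 0.01 * 18.3
d = 0.2 + 0.183
d = 0.383 m

0.383


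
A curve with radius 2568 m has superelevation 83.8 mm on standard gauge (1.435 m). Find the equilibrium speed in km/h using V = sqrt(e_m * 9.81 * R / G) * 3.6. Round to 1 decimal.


Convert cant: e = 83.8 mm = 0.0838 m
V_ms = sqrt(0.0838 * 9.81 * 2568 / 1.435)
V_ms = sqrt(1471.14725) = 38.3555 m/s
V = 38.3555 * 3.6 = 138.1 km/h

138.1


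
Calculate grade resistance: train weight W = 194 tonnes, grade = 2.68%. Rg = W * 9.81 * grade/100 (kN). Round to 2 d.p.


Rg = W * 9.81 * grade / 100
Rg = 194 * 9.81 * 2.68 / 100
Rg = 1903.14 * 0.0268
Rg = 51.00 kN

51.00


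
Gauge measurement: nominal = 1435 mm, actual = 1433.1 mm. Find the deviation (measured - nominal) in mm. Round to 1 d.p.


Deviation = measured - nominal
Deviation = 1433.1 - 1435
Deviation = -1.9 mm

-1.9


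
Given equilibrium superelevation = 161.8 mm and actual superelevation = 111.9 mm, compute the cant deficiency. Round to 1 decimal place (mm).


Cant deficiency = equilibrium cant - actual cant
CD = 161.8 - 111.9
CD = 49.9 mm

49.9


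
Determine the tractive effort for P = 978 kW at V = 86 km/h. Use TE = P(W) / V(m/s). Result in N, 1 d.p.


Convert: P = 978 kW = 978000 W
V = 86 / 3.6 = 23.8889 m/s
TE = 978000 / 23.8889
TE = 40939.5 N

40939.5


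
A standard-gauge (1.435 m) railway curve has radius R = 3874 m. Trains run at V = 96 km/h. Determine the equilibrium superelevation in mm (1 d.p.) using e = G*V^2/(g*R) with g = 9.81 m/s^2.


Convert speed: V = 96 / 3.6 = 26.6667 m/s
Apply formula: e = 1.435 * 26.6667^2 / (9.81 * 3874)
e = 1.435 * 711.1111 / 38003.94
e = 0.026851 m = 26.9 mm

26.9


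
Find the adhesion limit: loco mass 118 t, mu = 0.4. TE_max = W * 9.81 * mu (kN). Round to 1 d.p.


TE_max = W * g * mu
TE_max = 118 * 9.81 * 0.4
TE_max = 1157.58 * 0.4
TE_max = 463.0 kN

463.0


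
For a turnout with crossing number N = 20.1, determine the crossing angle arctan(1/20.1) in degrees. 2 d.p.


1/N = 1/20.1 = 0.049751
angle = arctan(0.049751) = 0.04971 rad
angle = 0.04971 * 180/pi = 2.85 degrees

2.85


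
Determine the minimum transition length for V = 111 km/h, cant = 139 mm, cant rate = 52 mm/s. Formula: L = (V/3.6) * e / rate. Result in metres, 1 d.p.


Convert speed: V = 111 / 3.6 = 30.8333 m/s
L = 30.8333 * 139 / 52
L = 4285.8333 / 52
L = 82.4 m

82.4


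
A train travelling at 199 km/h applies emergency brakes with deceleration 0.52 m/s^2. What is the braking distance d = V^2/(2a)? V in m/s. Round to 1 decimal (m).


Convert speed: V = 199 / 3.6 = 55.2778 m/s
V^2 = 3055.6327
d = 3055.6327 / (2 * 0.52)
d = 3055.6327 / 1.04
d = 2938.1 m

2938.1


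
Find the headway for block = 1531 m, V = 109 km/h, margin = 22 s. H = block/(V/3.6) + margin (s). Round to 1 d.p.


V = 109 / 3.6 = 30.2778 m/s
Block traversal time = 1531 / 30.2778 = 50.5651 s
Headway = 50.5651 + 22
Headway = 72.6 s

72.6


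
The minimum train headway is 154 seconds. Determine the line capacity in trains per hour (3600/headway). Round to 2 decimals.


Capacity = 3600 / headway
Capacity = 3600 / 154
Capacity = 23.38 trains/hour

23.38


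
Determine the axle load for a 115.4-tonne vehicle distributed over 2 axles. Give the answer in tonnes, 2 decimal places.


Load per axle = total weight / number of axles
Load = 115.4 / 2
Load = 57.70 tonnes

57.70


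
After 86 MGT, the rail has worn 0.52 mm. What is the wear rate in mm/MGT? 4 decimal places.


Wear rate = total wear / cumulative tonnage
Rate = 0.52 / 86
Rate = 0.0060 mm/MGT

0.0060


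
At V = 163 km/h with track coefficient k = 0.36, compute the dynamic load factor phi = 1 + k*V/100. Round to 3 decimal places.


phi = 1 + k * V / 100
phi = 1 + 0.36 * 163 / 100
phi = 1 + 0.5868
phi = 1.587

1.587


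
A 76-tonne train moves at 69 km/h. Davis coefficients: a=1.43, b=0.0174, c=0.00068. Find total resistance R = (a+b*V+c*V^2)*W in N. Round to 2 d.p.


b*V = 0.0174 * 69 = 1.2006
c*V^2 = 0.00068 * 4761 = 3.23748
R_per_t = 1.43 + 1.2006 + 3.23748 = 5.86808 N/t
R_total = 5.86808 * 76 = 445.97 N

445.97


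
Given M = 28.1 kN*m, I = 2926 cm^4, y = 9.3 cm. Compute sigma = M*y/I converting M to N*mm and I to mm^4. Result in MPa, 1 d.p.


Convert units:
M = 28.1 kN*m = 28100000 N*mm
y = 9.3 cm = 93 mm
I = 2926 cm^4 = 29260000 mm^4
sigma = 28100000 * 93 / 29260000
sigma = 89.3 MPa

89.3


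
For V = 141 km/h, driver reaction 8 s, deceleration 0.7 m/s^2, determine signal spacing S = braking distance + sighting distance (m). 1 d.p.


V = 141 / 3.6 = 39.1667 m/s
Braking distance = 39.1667^2 / (2*0.7) = 1095.7341 m
Sighting distance = 39.1667 * 8 = 313.3333 m
S = 1095.7341 + 313.3333 = 1409.1 m

1409.1


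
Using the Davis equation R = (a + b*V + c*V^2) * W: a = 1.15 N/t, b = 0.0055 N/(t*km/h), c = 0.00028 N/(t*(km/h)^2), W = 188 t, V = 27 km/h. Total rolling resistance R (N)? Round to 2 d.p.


b*V = 0.0055 * 27 = 0.1485
c*V^2 = 0.00028 * 729 = 0.20412
R_per_t = 1.15 + 0.1485 + 0.20412 = 1.50262 N/t
R_total = 1.50262 * 188 = 282.49 N

282.49


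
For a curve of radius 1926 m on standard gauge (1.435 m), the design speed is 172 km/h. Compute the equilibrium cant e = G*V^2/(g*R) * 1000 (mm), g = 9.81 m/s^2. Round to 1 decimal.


Convert speed: V = 172 / 3.6 = 47.7778 m/s
Apply formula: e = 1.435 * 47.7778^2 / (9.81 * 1926)
e = 1.435 * 2282.716 / 18894.06
e = 0.173372 m = 173.4 mm

173.4


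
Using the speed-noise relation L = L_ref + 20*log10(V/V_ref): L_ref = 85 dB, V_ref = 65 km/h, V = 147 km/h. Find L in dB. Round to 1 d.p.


V/V_ref = 147 / 65 = 2.261538
log10(2.261538) = 0.354404
20 * 0.354404 = 7.0881
L = 85 + 7.0881 = 92.1 dB

92.1


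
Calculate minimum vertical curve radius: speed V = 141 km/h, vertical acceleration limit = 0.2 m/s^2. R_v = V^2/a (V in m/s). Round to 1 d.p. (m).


Convert speed: V = 141 / 3.6 = 39.1667 m/s
V^2 = 1534.0278 m^2/s^2
R_v = 1534.0278 / 0.2
R_v = 7670.1 m

7670.1


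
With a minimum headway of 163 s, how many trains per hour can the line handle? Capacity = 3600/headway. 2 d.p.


Capacity = 3600 / headway
Capacity = 3600 / 163
Capacity = 22.09 trains/hour

22.09


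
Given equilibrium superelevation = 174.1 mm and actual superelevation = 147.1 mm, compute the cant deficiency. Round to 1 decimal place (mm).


Cant deficiency = equilibrium cant - actual cant
CD = 174.1 - 147.1
CD = 27.0 mm

27.0


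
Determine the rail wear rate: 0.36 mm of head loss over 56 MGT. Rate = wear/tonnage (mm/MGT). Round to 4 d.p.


Wear rate = total wear / cumulative tonnage
Rate = 0.36 / 56
Rate = 0.0064 mm/MGT

0.0064


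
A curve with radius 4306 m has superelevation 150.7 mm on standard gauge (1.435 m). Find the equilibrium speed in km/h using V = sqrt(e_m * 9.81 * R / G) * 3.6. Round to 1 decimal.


Convert cant: e = 150.7 mm = 0.1507 m
V_ms = sqrt(0.1507 * 9.81 * 4306 / 1.435)
V_ms = sqrt(4436.131221) = 66.6043 m/s
V = 66.6043 * 3.6 = 239.8 km/h

239.8


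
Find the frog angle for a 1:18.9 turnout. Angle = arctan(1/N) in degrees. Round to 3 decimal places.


1/N = 1/18.9 = 0.05291
angle = arctan(0.05291) = 0.052861 rad
angle = 0.052861 * 180/pi = 3.029 degrees

3.029


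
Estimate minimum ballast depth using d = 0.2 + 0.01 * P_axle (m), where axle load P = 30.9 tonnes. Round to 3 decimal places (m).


d = 0.2 + 0.01 * 30.9
d = 0.2 + 0.309
d = 0.509 m

0.509


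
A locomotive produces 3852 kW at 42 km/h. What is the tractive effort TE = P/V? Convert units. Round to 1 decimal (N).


Convert: P = 3852 kW = 3852000 W
V = 42 / 3.6 = 11.6667 m/s
TE = 3852000 / 11.6667
TE = 330171.4 N

330171.4


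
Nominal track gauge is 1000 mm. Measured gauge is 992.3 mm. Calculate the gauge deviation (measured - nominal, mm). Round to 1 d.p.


Deviation = measured - nominal
Deviation = 992.3 - 1000
Deviation = -7.7 mm

-7.7


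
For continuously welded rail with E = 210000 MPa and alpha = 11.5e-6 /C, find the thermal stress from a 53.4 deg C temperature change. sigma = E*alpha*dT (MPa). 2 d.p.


sigma = E * alpha * dT
sigma = 210000 * 11.5e-6 * 53.4
sigma = 2.415 * 53.4
sigma = 128.96 MPa

128.96


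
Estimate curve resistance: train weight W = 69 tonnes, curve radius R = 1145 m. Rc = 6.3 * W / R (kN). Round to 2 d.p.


Rc = 6.3 * W / R
Rc = 6.3 * 69 / 1145
Rc = 434.7 / 1145
Rc = 0.38 kN

0.38


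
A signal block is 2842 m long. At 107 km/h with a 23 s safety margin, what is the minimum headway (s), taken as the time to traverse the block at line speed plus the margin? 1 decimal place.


V = 107 / 3.6 = 29.7222 m/s
Block traversal time = 2842 / 29.7222 = 95.6187 s
Headway = 95.6187 + 23
Headway = 118.6 s

118.6


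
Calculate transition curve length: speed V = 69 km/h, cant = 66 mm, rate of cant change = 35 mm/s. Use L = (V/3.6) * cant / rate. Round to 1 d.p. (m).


Convert speed: V = 69 / 3.6 = 19.1667 m/s
L = 19.1667 * 66 / 35
L = 1265.0 / 35
L = 36.1 m

36.1


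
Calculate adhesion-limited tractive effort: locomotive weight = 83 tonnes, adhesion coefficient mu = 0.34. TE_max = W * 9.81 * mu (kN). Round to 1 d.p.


TE_max = W * g * mu
TE_max = 83 * 9.81 * 0.34
TE_max = 814.23 * 0.34
TE_max = 276.8 kN

276.8


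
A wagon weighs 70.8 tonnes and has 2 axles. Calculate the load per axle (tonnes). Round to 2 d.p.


Load per axle = total weight / number of axles
Load = 70.8 / 2
Load = 35.40 tonnes

35.40


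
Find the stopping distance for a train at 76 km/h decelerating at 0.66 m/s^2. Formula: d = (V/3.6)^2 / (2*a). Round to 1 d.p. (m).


Convert speed: V = 76 / 3.6 = 21.1111 m/s
V^2 = 445.679
d = 445.679 / (2 * 0.66)
d = 445.679 / 1.32
d = 337.6 m

337.6


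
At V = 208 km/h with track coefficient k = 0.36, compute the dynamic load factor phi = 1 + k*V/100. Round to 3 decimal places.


phi = 1 + k * V / 100
phi = 1 + 0.36 * 208 / 100
phi = 1 + 0.7488
phi = 1.749

1.749


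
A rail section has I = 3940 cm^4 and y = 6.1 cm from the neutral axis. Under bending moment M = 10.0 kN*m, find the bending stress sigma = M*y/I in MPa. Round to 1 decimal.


Convert units:
M = 10.0 kN*m = 10000000 N*mm
y = 6.1 cm = 61 mm
I = 3940 cm^4 = 39400000 mm^4
sigma = 10000000 * 61 / 39400000
sigma = 15.5 MPa

15.5


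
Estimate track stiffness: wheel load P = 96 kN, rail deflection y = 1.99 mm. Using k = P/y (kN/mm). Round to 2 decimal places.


Track stiffness k = P / y
k = 96 / 1.99
k = 48.24 kN/mm

48.24


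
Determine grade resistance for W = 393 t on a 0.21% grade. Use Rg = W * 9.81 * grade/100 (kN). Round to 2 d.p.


Rg = W * 9.81 * grade / 100
Rg = 393 * 9.81 * 0.21 / 100
Rg = 3855.33 * 0.0021
Rg = 8.10 kN

8.10


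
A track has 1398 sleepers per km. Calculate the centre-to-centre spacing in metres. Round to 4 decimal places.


Spacing = 1000 m / number of sleepers
Spacing = 1000 / 1398
Spacing = 0.7153 m

0.7153


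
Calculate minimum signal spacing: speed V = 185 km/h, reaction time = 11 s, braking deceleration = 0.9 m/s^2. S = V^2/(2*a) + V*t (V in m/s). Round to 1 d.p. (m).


V = 185 / 3.6 = 51.3889 m/s
Braking distance = 51.3889^2 / (2*0.9) = 1467.1211 m
Sighting distance = 51.3889 * 11 = 565.2778 m
S = 1467.1211 + 565.2778 = 2032.4 m

2032.4


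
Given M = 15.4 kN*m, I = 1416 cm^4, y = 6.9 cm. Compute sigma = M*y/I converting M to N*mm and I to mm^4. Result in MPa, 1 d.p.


Convert units:
M = 15.4 kN*m = 15400000 N*mm
y = 6.9 cm = 69 mm
I = 1416 cm^4 = 14160000 mm^4
sigma = 15400000 * 69 / 14160000
sigma = 75.0 MPa

75.0


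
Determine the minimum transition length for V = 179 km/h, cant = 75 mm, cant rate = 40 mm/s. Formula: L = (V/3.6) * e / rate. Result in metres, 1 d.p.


Convert speed: V = 179 / 3.6 = 49.7222 m/s
L = 49.7222 * 75 / 40
L = 3729.1667 / 40
L = 93.2 m

93.2


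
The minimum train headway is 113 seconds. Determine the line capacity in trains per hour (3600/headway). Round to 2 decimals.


Capacity = 3600 / headway
Capacity = 3600 / 113
Capacity = 31.86 trains/hour

31.86


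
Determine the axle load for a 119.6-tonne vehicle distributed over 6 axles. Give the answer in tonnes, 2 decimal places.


Load per axle = total weight / number of axles
Load = 119.6 / 6
Load = 19.93 tonnes

19.93


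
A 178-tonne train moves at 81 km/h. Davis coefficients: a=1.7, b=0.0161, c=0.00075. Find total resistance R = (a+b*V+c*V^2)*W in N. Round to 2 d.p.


b*V = 0.0161 * 81 = 1.3041
c*V^2 = 0.00075 * 6561 = 4.92075
R_per_t = 1.7 + 1.3041 + 4.92075 = 7.92485 N/t
R_total = 7.92485 * 178 = 1410.62 N

1410.62


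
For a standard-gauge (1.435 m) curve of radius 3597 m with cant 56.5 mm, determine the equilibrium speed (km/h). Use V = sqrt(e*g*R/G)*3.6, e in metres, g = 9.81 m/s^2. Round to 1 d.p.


Convert cant: e = 56.5 mm = 0.0565 m
V_ms = sqrt(0.0565 * 9.81 * 3597 / 1.435)
V_ms = sqrt(1389.33185) = 37.2737 m/s
V = 37.2737 * 3.6 = 134.2 km/h

134.2


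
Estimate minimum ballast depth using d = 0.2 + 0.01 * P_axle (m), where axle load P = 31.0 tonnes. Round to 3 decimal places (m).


d = 0.2 + 0.01 * 31.0
d = 0.2 + 0.31
d = 0.510 m

0.510


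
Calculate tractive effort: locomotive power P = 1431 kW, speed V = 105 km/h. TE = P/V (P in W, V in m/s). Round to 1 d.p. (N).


Convert: P = 1431 kW = 1431000 W
V = 105 / 3.6 = 29.1667 m/s
TE = 1431000 / 29.1667
TE = 49062.9 N

49062.9


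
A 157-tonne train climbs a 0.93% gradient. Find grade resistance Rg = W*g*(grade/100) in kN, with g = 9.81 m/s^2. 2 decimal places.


Rg = W * 9.81 * grade / 100
Rg = 157 * 9.81 * 0.93 / 100
Rg = 1540.17 * 0.0093
Rg = 14.32 kN

14.32


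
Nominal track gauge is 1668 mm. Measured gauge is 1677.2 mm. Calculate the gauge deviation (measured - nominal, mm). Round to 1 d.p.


Deviation = measured - nominal
Deviation = 1677.2 - 1668
Deviation = 9.2 mm

9.2


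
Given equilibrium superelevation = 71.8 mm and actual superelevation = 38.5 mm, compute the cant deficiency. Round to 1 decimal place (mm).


Cant deficiency = equilibrium cant - actual cant
CD = 71.8 - 38.5
CD = 33.3 mm

33.3


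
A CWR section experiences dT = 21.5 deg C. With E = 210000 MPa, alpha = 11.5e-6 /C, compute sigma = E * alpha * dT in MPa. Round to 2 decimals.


sigma = E * alpha * dT
sigma = 210000 * 11.5e-6 * 21.5
sigma = 2.415 * 21.5
sigma = 51.92 MPa

51.92


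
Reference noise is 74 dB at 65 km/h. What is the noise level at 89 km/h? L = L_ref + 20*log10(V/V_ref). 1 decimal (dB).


V/V_ref = 89 / 65 = 1.369231
log10(1.369231) = 0.136477
20 * 0.136477 = 2.7295
L = 74 + 2.7295 = 76.7 dB

76.7


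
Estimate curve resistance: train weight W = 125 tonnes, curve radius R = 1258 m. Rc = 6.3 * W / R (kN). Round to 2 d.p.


Rc = 6.3 * W / R
Rc = 6.3 * 125 / 1258
Rc = 787.5 / 1258
Rc = 0.63 kN

0.63


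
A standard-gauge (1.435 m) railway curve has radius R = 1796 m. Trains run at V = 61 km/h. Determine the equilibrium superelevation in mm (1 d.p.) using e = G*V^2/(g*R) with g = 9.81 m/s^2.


Convert speed: V = 61 / 3.6 = 16.9444 m/s
Apply formula: e = 1.435 * 16.9444^2 / (9.81 * 1796)
e = 1.435 * 287.1142 / 17618.76
e = 0.023385 m = 23.4 mm

23.4


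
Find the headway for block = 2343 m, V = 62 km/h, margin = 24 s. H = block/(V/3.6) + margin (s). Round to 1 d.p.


V = 62 / 3.6 = 17.2222 m/s
Block traversal time = 2343 / 17.2222 = 136.0452 s
Headway = 136.0452 + 24
Headway = 160.0 s

160.0


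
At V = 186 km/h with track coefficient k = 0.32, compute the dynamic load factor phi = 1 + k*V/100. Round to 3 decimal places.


phi = 1 + k * V / 100
phi = 1 + 0.32 * 186 / 100
phi = 1 + 0.5952
phi = 1.595

1.595


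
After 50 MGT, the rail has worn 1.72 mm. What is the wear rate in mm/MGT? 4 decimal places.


Wear rate = total wear / cumulative tonnage
Rate = 1.72 / 50
Rate = 0.0344 mm/MGT

0.0344


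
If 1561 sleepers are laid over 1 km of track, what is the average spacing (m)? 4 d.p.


Spacing = 1000 m / number of sleepers
Spacing = 1000 / 1561
Spacing = 0.6406 m

0.6406


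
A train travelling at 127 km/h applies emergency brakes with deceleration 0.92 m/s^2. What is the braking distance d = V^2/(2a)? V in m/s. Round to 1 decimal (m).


Convert speed: V = 127 / 3.6 = 35.2778 m/s
V^2 = 1244.5216
d = 1244.5216 / (2 * 0.92)
d = 1244.5216 / 1.84
d = 676.4 m

676.4


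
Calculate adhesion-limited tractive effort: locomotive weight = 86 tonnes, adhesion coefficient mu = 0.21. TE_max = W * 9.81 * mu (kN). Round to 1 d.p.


TE_max = W * g * mu
TE_max = 86 * 9.81 * 0.21
TE_max = 843.66 * 0.21
TE_max = 177.2 kN

177.2


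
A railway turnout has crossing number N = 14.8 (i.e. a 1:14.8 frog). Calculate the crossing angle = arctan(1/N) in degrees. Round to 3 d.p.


1/N = 1/14.8 = 0.067568
angle = arctan(0.067568) = 0.067465 rad
angle = 0.067465 * 180/pi = 3.865 degrees

3.865


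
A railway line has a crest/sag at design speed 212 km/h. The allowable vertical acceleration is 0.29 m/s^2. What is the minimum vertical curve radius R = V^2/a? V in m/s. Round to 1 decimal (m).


Convert speed: V = 212 / 3.6 = 58.8889 m/s
V^2 = 3467.9012 m^2/s^2
R_v = 3467.9012 / 0.29
R_v = 11958.3 m

11958.3


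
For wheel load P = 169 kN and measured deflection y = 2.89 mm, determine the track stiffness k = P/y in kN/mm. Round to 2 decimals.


Track stiffness k = P / y
k = 169 / 2.89
k = 58.48 kN/mm

58.48


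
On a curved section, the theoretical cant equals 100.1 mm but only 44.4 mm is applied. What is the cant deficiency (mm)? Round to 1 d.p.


Cant deficiency = equilibrium cant - actual cant
CD = 100.1 - 44.4
CD = 55.7 mm

55.7


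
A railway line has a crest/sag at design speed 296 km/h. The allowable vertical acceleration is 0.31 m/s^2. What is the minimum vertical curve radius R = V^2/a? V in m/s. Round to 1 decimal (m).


Convert speed: V = 296 / 3.6 = 82.2222 m/s
V^2 = 6760.4938 m^2/s^2
R_v = 6760.4938 / 0.31
R_v = 21808.0 m

21808.0


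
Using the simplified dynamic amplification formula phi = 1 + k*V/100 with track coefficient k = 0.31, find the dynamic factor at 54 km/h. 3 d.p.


phi = 1 + k * V / 100
phi = 1 + 0.31 * 54 / 100
phi = 1 + 0.1674
phi = 1.167

1.167


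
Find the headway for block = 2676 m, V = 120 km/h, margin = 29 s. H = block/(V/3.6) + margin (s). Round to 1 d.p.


V = 120 / 3.6 = 33.3333 m/s
Block traversal time = 2676 / 33.3333 = 80.28 s
Headway = 80.28 + 29
Headway = 109.3 s

109.3


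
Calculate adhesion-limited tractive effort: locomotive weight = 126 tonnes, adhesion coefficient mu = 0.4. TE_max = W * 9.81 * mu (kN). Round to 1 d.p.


TE_max = W * g * mu
TE_max = 126 * 9.81 * 0.4
TE_max = 1236.06 * 0.4
TE_max = 494.4 kN

494.4


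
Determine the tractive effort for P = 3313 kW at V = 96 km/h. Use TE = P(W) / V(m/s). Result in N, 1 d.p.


Convert: P = 3313 kW = 3313000 W
V = 96 / 3.6 = 26.6667 m/s
TE = 3313000 / 26.6667
TE = 124237.5 N

124237.5


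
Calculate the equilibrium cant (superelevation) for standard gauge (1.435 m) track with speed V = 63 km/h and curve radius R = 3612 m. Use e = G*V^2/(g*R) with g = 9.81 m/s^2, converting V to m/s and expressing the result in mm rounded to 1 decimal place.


Convert speed: V = 63 / 3.6 = 17.5 m/s
Apply formula: e = 1.435 * 17.5^2 / (9.81 * 3612)
e = 1.435 * 306.25 / 35433.72
e = 0.012403 m = 12.4 mm

12.4


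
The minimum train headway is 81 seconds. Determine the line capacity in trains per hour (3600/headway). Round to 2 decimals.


Capacity = 3600 / headway
Capacity = 3600 / 81
Capacity = 44.44 trains/hour

44.44


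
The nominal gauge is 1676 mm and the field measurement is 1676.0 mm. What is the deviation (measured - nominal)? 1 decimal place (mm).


Deviation = measured - nominal
Deviation = 1676.0 - 1676
Deviation = 0.0 mm

0.0


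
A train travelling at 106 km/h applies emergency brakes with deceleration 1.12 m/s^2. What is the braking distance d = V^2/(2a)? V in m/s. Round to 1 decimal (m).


Convert speed: V = 106 / 3.6 = 29.4444 m/s
V^2 = 866.9753
d = 866.9753 / (2 * 1.12)
d = 866.9753 / 2.24
d = 387.0 m

387.0


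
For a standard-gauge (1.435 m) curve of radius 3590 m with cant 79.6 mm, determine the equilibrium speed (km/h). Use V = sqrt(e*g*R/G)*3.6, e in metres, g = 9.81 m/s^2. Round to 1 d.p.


Convert cant: e = 79.6 mm = 0.0796 m
V_ms = sqrt(0.0796 * 9.81 * 3590 / 1.435)
V_ms = sqrt(1953.550411) = 44.199 m/s
V = 44.199 * 3.6 = 159.1 km/h

159.1


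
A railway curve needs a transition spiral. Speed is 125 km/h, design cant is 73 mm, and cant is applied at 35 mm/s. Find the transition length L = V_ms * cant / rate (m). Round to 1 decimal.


Convert speed: V = 125 / 3.6 = 34.7222 m/s
L = 34.7222 * 73 / 35
L = 2534.7222 / 35
L = 72.4 m

72.4


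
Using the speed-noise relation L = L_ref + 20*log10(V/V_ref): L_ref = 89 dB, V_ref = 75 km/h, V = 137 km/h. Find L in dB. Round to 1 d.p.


V/V_ref = 137 / 75 = 1.826667
log10(1.826667) = 0.261659
20 * 0.261659 = 5.2332
L = 89 + 5.2332 = 94.2 dB

94.2


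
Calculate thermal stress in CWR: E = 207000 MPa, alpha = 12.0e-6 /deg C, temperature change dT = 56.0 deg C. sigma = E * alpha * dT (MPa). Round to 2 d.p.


sigma = E * alpha * dT
sigma = 207000 * 12.0e-6 * 56.0
sigma = 2.484 * 56.0
sigma = 139.10 MPa

139.10


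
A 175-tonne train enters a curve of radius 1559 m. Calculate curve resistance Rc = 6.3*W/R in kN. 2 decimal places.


Rc = 6.3 * W / R
Rc = 6.3 * 175 / 1559
Rc = 1102.5 / 1559
Rc = 0.71 kN

0.71


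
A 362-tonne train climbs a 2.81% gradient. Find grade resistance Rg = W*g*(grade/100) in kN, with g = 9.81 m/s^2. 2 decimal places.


Rg = W * 9.81 * grade / 100
Rg = 362 * 9.81 * 2.81 / 100
Rg = 3551.22 * 0.0281
Rg = 99.79 kN

99.79


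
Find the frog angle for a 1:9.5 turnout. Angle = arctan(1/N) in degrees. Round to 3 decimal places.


1/N = 1/9.5 = 0.105263
angle = arctan(0.105263) = 0.104877 rad
angle = 0.104877 * 180/pi = 6.009 degrees

6.009


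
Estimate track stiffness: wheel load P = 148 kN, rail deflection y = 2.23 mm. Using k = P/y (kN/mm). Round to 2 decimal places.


Track stiffness k = P / y
k = 148 / 2.23
k = 66.37 kN/mm

66.37


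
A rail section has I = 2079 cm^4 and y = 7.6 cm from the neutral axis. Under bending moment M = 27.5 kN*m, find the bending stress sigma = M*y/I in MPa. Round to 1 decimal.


Convert units:
M = 27.5 kN*m = 27500000 N*mm
y = 7.6 cm = 76 mm
I = 2079 cm^4 = 20790000 mm^4
sigma = 27500000 * 76 / 20790000
sigma = 100.5 MPa

100.5


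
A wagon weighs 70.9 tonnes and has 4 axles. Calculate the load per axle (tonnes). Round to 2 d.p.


Load per axle = total weight / number of axles
Load = 70.9 / 4
Load = 17.73 tonnes

17.73


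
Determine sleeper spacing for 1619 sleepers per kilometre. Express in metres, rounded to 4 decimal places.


Spacing = 1000 m / number of sleepers
Spacing = 1000 / 1619
Spacing = 0.6177 m

0.6177


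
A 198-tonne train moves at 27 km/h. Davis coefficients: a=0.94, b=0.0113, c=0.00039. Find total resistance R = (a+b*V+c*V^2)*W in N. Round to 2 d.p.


b*V = 0.0113 * 27 = 0.3051
c*V^2 = 0.00039 * 729 = 0.28431
R_per_t = 0.94 + 0.3051 + 0.28431 = 1.52941 N/t
R_total = 1.52941 * 198 = 302.82 N

302.82


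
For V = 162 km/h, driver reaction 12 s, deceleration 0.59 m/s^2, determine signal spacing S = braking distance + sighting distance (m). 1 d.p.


V = 162 / 3.6 = 45.0 m/s
Braking distance = 45.0^2 / (2*0.59) = 1716.1017 m
Sighting distance = 45.0 * 12 = 540.0 m
S = 1716.1017 + 540.0 = 2256.1 m

2256.1


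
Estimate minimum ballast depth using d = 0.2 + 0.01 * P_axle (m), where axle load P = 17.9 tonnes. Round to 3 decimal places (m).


d = 0.2 + 0.01 * 17.9
d = 0.2 + 0.179
d = 0.379 m

0.379


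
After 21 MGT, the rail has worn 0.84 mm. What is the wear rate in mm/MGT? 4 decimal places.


Wear rate = total wear / cumulative tonnage
Rate = 0.84 / 21
Rate = 0.0400 mm/MGT

0.0400


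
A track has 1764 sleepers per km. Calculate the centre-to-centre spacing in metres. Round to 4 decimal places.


Spacing = 1000 m / number of sleepers
Spacing = 1000 / 1764
Spacing = 0.5669 m

0.5669


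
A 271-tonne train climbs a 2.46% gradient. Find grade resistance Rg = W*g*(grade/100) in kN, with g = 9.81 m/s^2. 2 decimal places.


Rg = W * 9.81 * grade / 100
Rg = 271 * 9.81 * 2.46 / 100
Rg = 2658.51 * 0.0246
Rg = 65.40 kN

65.40


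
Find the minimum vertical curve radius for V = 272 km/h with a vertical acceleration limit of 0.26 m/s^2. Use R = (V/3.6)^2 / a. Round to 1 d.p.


Convert speed: V = 272 / 3.6 = 75.5556 m/s
V^2 = 5708.642 m^2/s^2
R_v = 5708.642 / 0.26
R_v = 21956.3 m

21956.3
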